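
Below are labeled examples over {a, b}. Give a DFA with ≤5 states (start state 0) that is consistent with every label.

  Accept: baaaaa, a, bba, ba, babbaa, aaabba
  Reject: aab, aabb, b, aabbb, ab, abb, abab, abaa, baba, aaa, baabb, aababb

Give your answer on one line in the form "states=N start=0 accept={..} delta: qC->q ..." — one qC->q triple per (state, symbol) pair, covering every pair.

Grow the machine one transition at a time. Run the examples from 0; the earliest place one falls off (shortest prefix, ties alphabetical) gets sent to the lowest-numbered state that keeps every Accept/Reject pair distinguishable — a pair clashes when both reach the same state with identical unread suffix — and to a fresh state only if none does.
a: 0a undefined. 0a->0: no, a/aaa meet in 0. Open state 1: 0a->1.
b: 0b undefined. 0b->0: ok.
aa: 1a undefined. 1a->0: no, baaaaa/aaa meet in 1. 1a->1: no, baaaaa/aaa meet in 1. Open state 2: 1a->2.
ab: 1b undefined. 1b->0: no, a/baba meet in 1. 1b->1: no, a/ab meet in 1. 1b->2: ok.
aaa: 2a undefined. 2a->0: no, baaaaa/ab meet in 2. 2a->1: no, baaaaa/baba meet in 1. 2a->2: no, baaaaa/ab meet in 2. Open state 3: 2a->3.
aab: 2b undefined. 2b->0: no, babbaa/ab meet in 2. 2b->1: no, a/aab meet in 1. 2b->2: no, babbaa/abaa meet in 3 with "a" left. 2b->3: ok.
aaab: 3b undefined. 3b->0: ok.
aaba: 3a undefined. 3a->0: ok.
All examples now run through 4 states with every (state, symbol) defined. Accept strings end in {1}, Reject strings end in {0,2,3}; accept={1}.

states=4 start=0 accept={1} delta: 0a->1 0b->0 1a->2 1b->2 2a->3 2b->3 3a->0 3b->0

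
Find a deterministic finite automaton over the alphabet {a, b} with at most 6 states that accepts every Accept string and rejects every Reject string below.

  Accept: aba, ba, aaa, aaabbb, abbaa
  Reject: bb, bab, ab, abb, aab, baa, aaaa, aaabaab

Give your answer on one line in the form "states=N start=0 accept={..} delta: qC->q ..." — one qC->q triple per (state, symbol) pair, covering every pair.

states=4 start=0 accept={1} delta: 0a->1 0b->0 1a->0 1b->2 2a->1 2b->3 3a->0 3b->1

State merging on the prefix tree: take the shortest (then alphabetical) example prefix whose next move is undefined and point that move at state 0, else 1, else 2, ...; a target is out if some Accept/Reject pair would then sit in one state with the same input left (inseparable). If every existing state is out, open a new one.
a: 0a undefined. 0a->0: no, aaa/aaaa meet in 0. Open state 1: 0a->1.
b: 0b undefined. 0b->0: ok.
aa: 1a undefined. 1a->0: ok.
ab: 1b undefined. 1b->0: no, aaabbb/bb meet in 0. 1b->1: no, aba/bb meet in 0. Open state 2: 1b->2.
aba: 2a undefined. 2a->0: no, aba/bb meet in 0. 2a->1: ok.
abb: 2b undefined. 2b->0: no, aaabbb/bb meet in 0. 2b->1: no, aba/abb meet in 1. 2b->2: no, aaabbb/bab meet in 2. Open state 3: 2b->3.
abba: 3a undefined. 3a->0: ok.
aaabbb: 3b undefined. 3b->0: no, aaabbb/bb meet in 0. 3b->1: ok.
All examples now run through 4 states with every (state, symbol) defined. Accept strings end in {1}, Reject strings end in {0,2,3}; accept={1}.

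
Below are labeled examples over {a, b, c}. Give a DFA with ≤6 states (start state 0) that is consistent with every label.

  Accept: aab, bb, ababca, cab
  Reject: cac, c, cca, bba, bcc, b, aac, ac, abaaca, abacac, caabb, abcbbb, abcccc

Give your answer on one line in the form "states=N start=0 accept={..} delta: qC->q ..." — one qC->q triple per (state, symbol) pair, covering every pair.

Grow the machine one transition at a time. Run the examples from 0; the earliest place one falls off (shortest prefix, ties alphabetical) gets sent to the lowest-numbered state that keeps every Accept/Reject pair distinguishable — a pair clashes when both reach the same state with identical unread suffix — and to a fresh state only if none does.
a: 0a undefined. 0a->0: no, aab/b meet in 0 with "b" left. Open state 1: 0a->1.
b: 0b undefined. 0b->0: no, bb/b meet in 0. 0b->1: ok.
c: 0c undefined. 0c->0: ok.
aa: 1a undefined. 1a->0: no, aab/cca meet in 1. 1a->1: ok.
ab: 1b undefined. 1b->0: no, aab/c meet in 0. 1b->1: no, aab/cca meet in 1. Open state 2: 1b->2.
ac: 1c undefined. 1c->0: ok.
aba: 2a undefined. 2a->0: no, ababca/cca meet in 1. 2a->1: ok.
abc: 2c undefined. 2c->0: no, ababca/cca meet in 1. 2c->1: no, ababca/cca meet in 1. 2c->2: no, aab/abcccc meet in 2. Open state 3: 2c->3.
abcb: 3b undefined. 3b->0: no, aab/abcbbb meet in 2. 3b->1: ok.
abcc: 3c undefined. 3c->0: ok.
caabb: 2b undefined. 2b->0: ok.
ababca: 3a undefined. 3a->0: no, ababca/cac meet in 0. 3a->1: no, ababca/cca meet in 1. 3a->2: ok.
All examples now run through 4 states with every (state, symbol) defined. Accept strings end in {2}, Reject strings end in {0,1}; accept={2}.

states=4 start=0 accept={2} delta: 0a->1 0b->1 0c->0 1a->1 1b->2 1c->0 2a->1 2b->0 2c->3 3a->2 3b->1 3c->0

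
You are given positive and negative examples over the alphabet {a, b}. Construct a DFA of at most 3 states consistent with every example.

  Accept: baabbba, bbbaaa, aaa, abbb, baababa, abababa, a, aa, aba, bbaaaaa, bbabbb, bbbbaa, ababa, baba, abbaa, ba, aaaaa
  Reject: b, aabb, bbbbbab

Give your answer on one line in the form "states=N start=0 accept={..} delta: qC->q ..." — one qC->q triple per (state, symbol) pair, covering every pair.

states=3 start=0 accept={0} delta: 0a->0 0b->1 1a->0 1b->2 2a->0 2b->0

Grow the machine one transition at a time. Run the examples from 0; the earliest place one falls off (shortest prefix, ties alphabetical) gets sent to the lowest-numbered state that keeps every Accept/Reject pair distinguishable — a pair clashes when both reach the same state with identical unread suffix — and to a fresh state only if none does.
a: 0a undefined. 0a->0: ok.
b: 0b undefined. 0b->0: no, baabbba/b meet in 0. Open state 1: 0b->1.
ba: 1a undefined. 1a->0: ok.
bb: 1b undefined. 1b->0: no, baabbba/aabb meet in 0. 1b->1: no, abbb/b meet in 1. Open state 2: 1b->2.
bba: 2a undefined. 2a->0: ok.
bbb: 2b undefined. 2b->0: ok.
All examples now run through 3 states with every (state, symbol) defined. Accept strings end in {0}, Reject strings end in {1,2}; accept={0}.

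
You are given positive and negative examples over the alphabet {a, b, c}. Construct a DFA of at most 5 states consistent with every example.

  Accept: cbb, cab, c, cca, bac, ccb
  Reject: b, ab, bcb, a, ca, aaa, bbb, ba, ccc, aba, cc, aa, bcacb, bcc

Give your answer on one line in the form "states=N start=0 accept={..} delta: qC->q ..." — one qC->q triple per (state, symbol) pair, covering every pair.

states=3 start=0 accept={1} delta: 0a->0 0b->0 0c->1 1a->2 1b->2 1c->2 2a->1 2b->1 2c->0

State merging on the prefix tree: take the shortest (then alphabetical) example prefix whose next move is undefined and point that move at state 0, else 1, else 2, ...; a target is out if some Accept/Reject pair would then sit in one state with the same input left (inseparable). If every existing state is out, open a new one.
a: 0a undefined. 0a->0: ok.
b: 0b undefined. 0b->0: ok.
c: 0c undefined. 0c->0: no, cbb/b meet in 0. Open state 1: 0c->1.
ca: 1a undefined. 1a->0: no, cab/b meet in 0. 1a->1: no, cab/bcb meet in 1 with "b" left. Open state 2: 1a->2.
cb: 1b undefined. 1b->0: no, cbb/b meet in 0. 1b->1: no, cbb/bcb meet in 1. 1b->2: ok.
cc: 1c undefined. 1c->0: no, c/ccc meet in 1. 1c->1: no, c/ccc meet in 1. 1c->2: ok.
cab: 2b undefined. 2b->0: no, cbb/b meet in 0. 2b->1: ok.
cca: 2a undefined. 2a->0: no, cca/b meet in 0. 2a->1: ok.
ccc: 2c undefined. 2c->0: ok.
All examples now run through 3 states with every (state, symbol) defined. Accept strings end in {1}, Reject strings end in {0,2}; accept={1}.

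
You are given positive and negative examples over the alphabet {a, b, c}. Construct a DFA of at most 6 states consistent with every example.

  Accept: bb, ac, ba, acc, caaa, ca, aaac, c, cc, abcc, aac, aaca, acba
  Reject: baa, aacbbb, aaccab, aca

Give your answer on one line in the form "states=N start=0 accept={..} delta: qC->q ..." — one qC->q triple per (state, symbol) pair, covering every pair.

Fold the examples into a partial DFA from state 0: repeatedly fix the first undefined (state, symbol) met by the shortest-then-alphabetical prefix, trying targets in increasing order and rejecting any under which an Accept and a Reject string meet in one state with the same remainder; add a state when all current targets are rejected. Accepting states are where Accept strings end.
a: 0a undefined. 0a->0: no, ca/aca meet in 0 with "ca" left. Open state 1: 0a->1.
b: 0b undefined. 0b->0: ok.
c: 0c undefined. 0c->0: ok.
aa: 1a undefined. 1a->0: no, bb/baa meet in 0. 1a->1: no, ba/baa meet in 1. Open state 2: 1a->2.
ab: 1b undefined. 1b->0: ok.
ac: 1c undefined. 1c->0: no, ba/aca meet in 1. 1c->1: ok.
aaa: 2a undefined. 2a->0: ok.
aac: 2c undefined. 2c->0: no, bb/aacbbb meet in 0. 2c->1: no, bb/aacbbb meet in 0. 2c->2: no, bb/aaccab meet in 0. Open state 3: 2c->3.
aaca: 3a undefined. 3a->0: ok.
aacb: 3b undefined. 3b->0: no, bb/aacbbb meet in 0. 3b->1: no, bb/aacbbb meet in 0. 3b->2: ok.
aacc: 3c undefined. 3c->0: no, bb/aaccab meet in 0. 3c->1: ok.
aacbb: 2b undefined. 2b->0: no, bb/aacbbb meet in 0. 2b->1: no, bb/aacbbb meet in 0. 2b->2: ok.
All examples now run through 4 states with every (state, symbol) defined. Accept strings end in {0,1,3}, Reject strings end in {2}; accept={0,1,3}.

states=4 start=0 accept={0,1,3} delta: 0a->1 0b->0 0c->0 1a->2 1b->0 1c->1 2a->0 2b->2 2c->3 3a->0 3b->2 3c->1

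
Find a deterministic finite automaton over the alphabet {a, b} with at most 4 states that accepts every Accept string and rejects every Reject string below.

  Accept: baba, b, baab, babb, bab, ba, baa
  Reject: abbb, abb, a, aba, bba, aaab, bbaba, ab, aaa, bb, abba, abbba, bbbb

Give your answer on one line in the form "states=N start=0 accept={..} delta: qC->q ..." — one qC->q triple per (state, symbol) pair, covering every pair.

Fold the examples into a partial DFA from state 0: repeatedly fix the first undefined (state, symbol) met by the shortest-then-alphabetical prefix, trying targets in increasing order and rejecting any under which an Accept and a Reject string meet in one state with the same remainder; add a state when all current targets are rejected. Accepting states are where Accept strings end.
a: 0a undefined. 0a->0: no, b/aaab meet in 0 with "b" left. Open state 1: 0a->1.
b: 0b undefined. 0b->0: no, baba/aba meet in 1 with "ba" left. 0b->1: no, b/a meet in 1. Open state 2: 0b->2.
aa: 1a undefined. 1a->0: ok.
ab: 1b undefined. 1b->0: no, b/abb meet in 2. 1b->1: ok.
ba: 2a undefined. 2a->0: no, baba/aba meet in 0. 2a->1: no, baba/aba meet in 0. 2a->2: no, baba/bba meet in 2 with "ba" left. Open state 3: 2a->3.
bb: 2b undefined. 2b->0: ok.
baa: 3a undefined. 3a->0: no, baa/aba meet in 0. 3a->1: no, baab/abbb meet in 1. 3a->2: no, baab/aba meet in 0. 3a->3: ok.
bab: 3b undefined. 3b->0: no, baba/abbb meet in 1. 3b->1: no, baba/aba meet in 0. 3b->2: no, babb/aba meet in 0. 3b->3: ok.
All examples now run through 4 states with every (state, symbol) defined. Accept strings end in {2,3}, Reject strings end in {0,1}; accept={2,3}.

states=4 start=0 accept={2,3} delta: 0a->1 0b->2 1a->0 1b->1 2a->3 2b->0 3a->3 3b->3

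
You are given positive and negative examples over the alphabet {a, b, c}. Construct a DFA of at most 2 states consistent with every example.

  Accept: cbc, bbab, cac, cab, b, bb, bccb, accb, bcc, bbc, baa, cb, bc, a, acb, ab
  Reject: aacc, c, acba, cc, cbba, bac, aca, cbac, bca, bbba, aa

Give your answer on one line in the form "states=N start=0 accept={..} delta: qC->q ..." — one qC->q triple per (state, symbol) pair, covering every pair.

State merging on the prefix tree: take the shortest (then alphabetical) example prefix whose next move is undefined and point that move at state 0, else 1, else 2, ...; a target is out if some Accept/Reject pair would then sit in one state with the same input left (inseparable). If every existing state is out, open a new one.
a: 0a undefined. 0a->0: no, a/aa meet in 0. Open state 1: 0a->1.
b: 0b undefined. 0b->0: no, bcc/cc meet in 0 with "cc" left. 0b->1: ok.
c: 0c undefined. 0c->0: ok.
aa: 1a undefined. 1a->0: ok.
ab: 1b undefined. 1b->0: no, bbab/aacc meet in 0. 1b->1: ok.
ac: 1c undefined. 1c->0: no, cbc/aacc meet in 0. 1c->1: ok.
All examples now run through 2 states with every (state, symbol) defined. Accept strings end in {1}, Reject strings end in {0}; accept={1}.

states=2 start=0 accept={1} delta: 0a->1 0b->1 0c->0 1a->0 1b->1 1c->1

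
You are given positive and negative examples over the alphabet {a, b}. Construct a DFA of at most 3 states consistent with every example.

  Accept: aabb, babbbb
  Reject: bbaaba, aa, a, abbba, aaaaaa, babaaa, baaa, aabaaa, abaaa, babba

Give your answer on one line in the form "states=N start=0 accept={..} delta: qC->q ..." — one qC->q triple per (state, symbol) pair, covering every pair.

states=2 start=0 accept={1} delta: 0a->0 0b->1 1a->0 1b->1

State merging on the prefix tree: take the shortest (then alphabetical) example prefix whose next move is undefined and point that move at state 0, else 1, else 2, ...; a target is out if some Accept/Reject pair would then sit in one state with the same input left (inseparable). If every existing state is out, open a new one.
a: 0a undefined. 0a->0: ok.
b: 0b undefined. 0b->0: no, aabb/bbaaba meet in 0. Open state 1: 0b->1.
ba: 1a undefined. 1a->0: ok.
bb: 1b undefined. 1b->0: no, aabb/bbaaba meet in 0. 1b->1: ok.
All examples now run through 2 states with every (state, symbol) defined. Accept strings end in {1}, Reject strings end in {0}; accept={1}.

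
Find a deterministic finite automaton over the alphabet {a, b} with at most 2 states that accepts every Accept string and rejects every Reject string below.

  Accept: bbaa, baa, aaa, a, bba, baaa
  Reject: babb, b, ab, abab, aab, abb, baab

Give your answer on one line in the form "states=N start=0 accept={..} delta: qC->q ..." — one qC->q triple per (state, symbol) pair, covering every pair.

Grow the machine one transition at a time. Run the examples from 0; the earliest place one falls off (shortest prefix, ties alphabetical) gets sent to the lowest-numbered state that keeps every Accept/Reject pair distinguishable — a pair clashes when both reach the same state with identical unread suffix — and to a fresh state only if none does.
a: 0a undefined. 0a->0: ok.
b: 0b undefined. 0b->0: no, bbaa/babb meet in 0. Open state 1: 0b->1.
ba: 1a undefined. 1a->0: ok.
bb: 1b undefined. 1b->0: no, bbaa/babb meet in 0. 1b->1: ok.
All examples now run through 2 states with every (state, symbol) defined. Accept strings end in {0}, Reject strings end in {1}; accept={0}.

states=2 start=0 accept={0} delta: 0a->0 0b->1 1a->0 1b->1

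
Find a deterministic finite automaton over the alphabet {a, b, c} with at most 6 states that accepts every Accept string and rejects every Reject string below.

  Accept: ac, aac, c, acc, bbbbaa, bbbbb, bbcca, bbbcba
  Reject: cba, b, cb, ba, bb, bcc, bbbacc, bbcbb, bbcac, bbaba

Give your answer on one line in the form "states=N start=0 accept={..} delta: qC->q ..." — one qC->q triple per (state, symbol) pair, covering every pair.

states=5 start=0 accept={0,3} delta: 0a->0 0b->1 0c->0 1a->1 1b->2 1c->1 2a->0 2b->3 2c->4 3a->1 3b->2 3c->1 4a->1 4b->0 4c->0

Grow the machine one transition at a time. Run the examples from 0; the earliest place one falls off (shortest prefix, ties alphabetical) gets sent to the lowest-numbered state that keeps every Accept/Reject pair distinguishable — a pair clashes when both reach the same state with identical unread suffix — and to a fresh state only if none does.
a: 0a undefined. 0a->0: ok.
b: 0b undefined. 0b->0: no, acc/bcc meet in 0 with "cc" left. Open state 1: 0b->1.
c: 0c undefined. 0c->0: ok.
ba: 1a undefined. 1a->0: no, ac/cba meet in 0. 1a->1: ok.
bb: 1b undefined. 1b->0: no, ac/bb meet in 0. 1b->1: no, bbbbaa/cba meet in 1. Open state 2: 1b->2.
bc: 1c undefined. 1c->0: no, ac/bcc meet in 0. 1c->1: ok.
bba: 2a undefined. 2a->0: ok.
bbb: 2b undefined. 2b->0: no, ac/bbbacc meet in 0. 2b->1: no, bbbbb/cba meet in 1. 2b->2: no, ac/bbbacc meet in 0. Open state 3: 2b->3.
bbc: 2c undefined. 2c->0: no, ac/bbcac meet in 0. 2c->1: no, bbcca/cba meet in 1. 2c->2: no, ac/bbcac meet in 0. 2c->3: no, bbbbb/bbcbb meet in 3 with "bb" left. Open state 4: 2c->4.
bbba: 3a undefined. 3a->0: no, ac/bbbacc meet in 0. 3a->1: ok.
bbbb: 3b undefined. 3b->0: no, bbbbb/cba meet in 1. 3b->1: no, bbbbaa/cba meet in 1. 3b->2: ok.
bbbc: 3c undefined. 3c->0: no, bbbcba/cba meet in 1. 3c->1: ok.
bbca: 4a undefined. 4a->0: no, ac/bbcac meet in 0. 4a->1: ok.
bbcb: 4b undefined. 4b->0: ok.
bbcc: 4c undefined. 4c->0: ok.
All examples now run through 5 states with every (state, symbol) defined. Accept strings end in {0,3}, Reject strings end in {1,2}; accept={0,3}.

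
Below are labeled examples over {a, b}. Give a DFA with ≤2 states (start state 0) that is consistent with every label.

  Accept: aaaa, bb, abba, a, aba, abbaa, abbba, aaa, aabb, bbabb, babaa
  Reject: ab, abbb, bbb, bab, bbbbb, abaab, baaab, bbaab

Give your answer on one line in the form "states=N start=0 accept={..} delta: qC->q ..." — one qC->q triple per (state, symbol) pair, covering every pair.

Fold the examples into a partial DFA from state 0: repeatedly fix the first undefined (state, symbol) met by the shortest-then-alphabetical prefix, trying targets in increasing order and rejecting any under which an Accept and a Reject string meet in one state with the same remainder; add a state when all current targets are rejected. Accepting states are where Accept strings end.
a: 0a undefined. 0a->0: ok.
b: 0b undefined. 0b->0: no, aaaa/ab meet in 0. Open state 1: 0b->1.
ba: 1a undefined. 1a->0: ok.
bb: 1b undefined. 1b->0: ok.
All examples now run through 2 states with every (state, symbol) defined. Accept strings end in {0}, Reject strings end in {1}; accept={0}.

states=2 start=0 accept={0} delta: 0a->0 0b->1 1a->0 1b->0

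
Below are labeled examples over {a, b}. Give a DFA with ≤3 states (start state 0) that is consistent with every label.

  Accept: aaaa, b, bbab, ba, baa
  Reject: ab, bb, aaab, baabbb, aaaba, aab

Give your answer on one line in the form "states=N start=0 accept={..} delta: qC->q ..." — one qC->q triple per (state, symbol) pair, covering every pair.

states=3 start=0 accept={1} delta: 0a->1 0b->1 1a->1 1b->2 2a->0 2b->1

Fold the examples into a partial DFA from state 0: repeatedly fix the first undefined (state, symbol) met by the shortest-then-alphabetical prefix, trying targets in increasing order and rejecting any under which an Accept and a Reject string meet in one state with the same remainder; add a state when all current targets are rejected. Accepting states are where Accept strings end.
a: 0a undefined. 0a->0: no, b/ab meet in 0 with "b" left. Open state 1: 0a->1.
b: 0b undefined. 0b->0: no, b/bb meet in 0. 0b->1: ok.
aa: 1a undefined. 1a->0: no, b/aab meet in 1. 1a->1: ok.
ab: 1b undefined. 1b->0: no, aaaa/aaaba meet in 1. 1b->1: no, aaaa/ab meet in 1. Open state 2: 1b->2.
bba: 2a undefined. 2a->0: ok.
baabb: 2b undefined. 2b->0: no, aaaa/baabbb meet in 1. 2b->1: ok.
All examples now run through 3 states with every (state, symbol) defined. Accept strings end in {1}, Reject strings end in {0,2}; accept={1}.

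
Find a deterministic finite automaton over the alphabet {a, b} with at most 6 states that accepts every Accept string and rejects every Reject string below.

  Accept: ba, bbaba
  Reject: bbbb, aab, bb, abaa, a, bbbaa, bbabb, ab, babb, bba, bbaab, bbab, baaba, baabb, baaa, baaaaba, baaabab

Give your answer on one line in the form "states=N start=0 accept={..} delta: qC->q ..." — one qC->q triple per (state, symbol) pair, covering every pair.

Grow the machine one transition at a time. Run the examples from 0; the earliest place one falls off (shortest prefix, ties alphabetical) gets sent to the lowest-numbered state that keeps every Accept/Reject pair distinguishable — a pair clashes when both reach the same state with identical unread suffix — and to a fresh state only if none does.
a: 0a undefined. 0a->0: ok.
b: 0b undefined. 0b->0: no, ba/bbbb meet in 0. Open state 1: 0b->1.
ba: 1a undefined. 1a->0: no, ba/abaa meet in 0. 1a->1: no, ba/aab meet in 1. Open state 2: 1a->2.
bb: 1b undefined. 1b->0: ok.
baa: 2a undefined. 2a->0: no, ba/baaba meet in 2. 2a->1: no, ba/baaa meet in 2. 2a->2: no, ba/abaa meet in 2. Open state 3: 2a->3.
bab: 2b undefined. 2b->0: ok.
baaa: 3a undefined. 3a->0: no, ba/baaaaba meet in 2. 3a->1: ok.
baab: 3b undefined. 3b->0: ok.
All examples now run through 4 states with every (state, symbol) defined. Accept strings end in {2}, Reject strings end in {0,1,3}; accept={2}.

states=4 start=0 accept={2} delta: 0a->0 0b->1 1a->2 1b->0 2a->3 2b->0 3a->1 3b->0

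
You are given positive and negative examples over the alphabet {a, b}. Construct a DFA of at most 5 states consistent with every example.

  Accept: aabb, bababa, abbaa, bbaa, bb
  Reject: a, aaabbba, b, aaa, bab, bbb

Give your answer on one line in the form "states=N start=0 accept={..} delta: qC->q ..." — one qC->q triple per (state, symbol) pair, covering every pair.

Fold the examples into a partial DFA from state 0: repeatedly fix the first undefined (state, symbol) met by the shortest-then-alphabetical prefix, trying targets in increasing order and rejecting any under which an Accept and a Reject string meet in one state with the same remainder; add a state when all current targets are rejected. Accepting states are where Accept strings end.
a: 0a undefined. 0a->0: ok.
b: 0b undefined. 0b->0: no, aabb/a meet in 0. Open state 1: 0b->1.
ba: 1a undefined. 1a->0: no, bababa/a meet in 0. 1a->1: no, aabb/bab meet in 1 with "b" left. Open state 2: 1a->2.
bb: 1b undefined. 1b->0: no, aabb/a meet in 0. 1b->1: no, aabb/b meet in 1. 1b->2: ok.
bab: 2b undefined. 2b->0: ok.
bba: 2a undefined. 2a->0: no, abbaa/a meet in 0. 2a->1: ok.
All examples now run through 3 states with every (state, symbol) defined. Accept strings end in {2}, Reject strings end in {0,1}; accept={2}.

states=3 start=0 accept={2} delta: 0a->0 0b->1 1a->2 1b->2 2a->1 2b->0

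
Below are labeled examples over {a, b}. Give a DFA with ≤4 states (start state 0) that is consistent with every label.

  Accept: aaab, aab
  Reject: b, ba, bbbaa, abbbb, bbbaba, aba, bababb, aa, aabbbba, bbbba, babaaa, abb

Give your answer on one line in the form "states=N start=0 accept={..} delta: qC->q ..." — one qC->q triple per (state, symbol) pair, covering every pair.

Grow the machine one transition at a time. Run the examples from 0; the earliest place one falls off (shortest prefix, ties alphabetical) gets sent to the lowest-numbered state that keeps every Accept/Reject pair distinguishable — a pair clashes when both reach the same state with identical unread suffix — and to a fresh state only if none does.
a: 0a undefined. 0a->0: no, aaab/b meet in 0 with "b" left. Open state 1: 0a->1.
b: 0b undefined. 0b->0: ok.
aa: 1a undefined. 1a->0: no, aab/b meet in 0. 1a->1: ok.
ab: 1b undefined. 1b->0: no, aaab/b meet in 0. 1b->1: no, aaab/ba meet in 1. Open state 2: 1b->2.
aba: 2a undefined. 2a->0: ok.
abb: 2b undefined. 2b->0: ok.
All examples now run through 3 states with every (state, symbol) defined. Accept strings end in {2}, Reject strings end in {0,1}; accept={2}.

states=3 start=0 accept={2} delta: 0a->1 0b->0 1a->1 1b->2 2a->0 2b->0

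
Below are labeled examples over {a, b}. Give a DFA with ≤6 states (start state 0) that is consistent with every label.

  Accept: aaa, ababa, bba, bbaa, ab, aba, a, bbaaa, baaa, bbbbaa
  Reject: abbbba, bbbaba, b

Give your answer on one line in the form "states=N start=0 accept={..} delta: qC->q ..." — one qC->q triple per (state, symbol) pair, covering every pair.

states=5 start=0 accept={0,1} delta: 0a->1 0b->2 1a->0 1b->0 2a->0 2b->3 3a->0 3b->4 4a->3 4b->0

State merging on the prefix tree: take the shortest (then alphabetical) example prefix whose next move is undefined and point that move at state 0, else 1, else 2, ...; a target is out if some Accept/Reject pair would then sit in one state with the same input left (inseparable). If every existing state is out, open a new one.
a: 0a undefined. 0a->0: no, ab/b meet in 0 with "b" left. Open state 1: 0a->1.
b: 0b undefined. 0b->0: no, aba/bbbaba meet in 1 with "ba" left. 0b->1: no, a/b meet in 1. Open state 2: 0b->2.
aa: 1a undefined. 1a->0: ok.
ab: 1b undefined. 1b->0: ok.
ba: 2a undefined. 2a->0: ok.
bb: 2b undefined. 2b->0: no, bbaa/abbbba meet in 0. 2b->1: no, aaa/abbbba meet in 1. 2b->2: no, bba/abbbba meet in 0. Open state 3: 2b->3.
bba: 3a undefined. 3a->0: ok.
bbb: 3b undefined. 3b->0: no, aaa/abbbba meet in 1. 3b->1: no, bba/abbbba meet in 0. 3b->2: no, bba/abbbba meet in 0. 3b->3: no, bba/abbbba meet in 0. Open state 4: 3b->4.
bbba: 4a undefined. 4a->0: no, bba/abbbba meet in 0. 4a->1: no, aaa/abbbba meet in 1. 4a->2: no, bba/bbbaba meet in 0. 4a->3: ok.
bbbb: 4b undefined. 4b->0: ok.
All examples now run through 5 states with every (state, symbol) defined. Accept strings end in {0,1}, Reject strings end in {2,3}; accept={0,1}.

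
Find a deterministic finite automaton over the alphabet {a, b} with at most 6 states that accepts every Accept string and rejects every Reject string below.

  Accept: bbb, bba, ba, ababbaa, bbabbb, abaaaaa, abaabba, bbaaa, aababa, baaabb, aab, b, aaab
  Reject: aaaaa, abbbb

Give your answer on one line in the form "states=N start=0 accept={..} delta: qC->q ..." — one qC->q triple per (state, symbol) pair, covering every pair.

states=4 start=0 accept={1,2,3} delta: 0a->0 0b->1 1a->1 1b->2 2a->2 2b->3 3a->1 3b->0

State merging on the prefix tree: take the shortest (then alphabetical) example prefix whose next move is undefined and point that move at state 0, else 1, else 2, ...; a target is out if some Accept/Reject pair would then sit in one state with the same input left (inseparable). If every existing state is out, open a new one.
a: 0a undefined. 0a->0: ok.
b: 0b undefined. 0b->0: no, bbb/aaaaa meet in 0. Open state 1: 0b->1.
ba: 1a undefined. 1a->0: no, ba/aaaaa meet in 0. 1a->1: ok.
bb: 1b undefined. 1b->0: no, bba/aaaaa meet in 0. 1b->1: no, bbb/abbbb meet in 1. Open state 2: 1b->2.
bba: 2a undefined. 2a->0: no, bba/aaaaa meet in 0. 2a->1: no, bbabbb/abbbb meet in 2 with "bb" left. 2a->2: ok.
bbb: 2b undefined. 2b->0: no, bbb/aaaaa meet in 0. 2b->1: no, bba/abbbb meet in 2. 2b->2: no, bbb/abbbb meet in 2. Open state 3: 2b->3.
abbbb: 3b undefined. 3b->0: ok.
ababba: 3a undefined. 3a->0: no, ababbaa/aaaaa meet in 0. 3a->1: ok.
All examples now run through 4 states with every (state, symbol) defined. Accept strings end in {1,2,3}, Reject strings end in {0}; accept={1,2,3}.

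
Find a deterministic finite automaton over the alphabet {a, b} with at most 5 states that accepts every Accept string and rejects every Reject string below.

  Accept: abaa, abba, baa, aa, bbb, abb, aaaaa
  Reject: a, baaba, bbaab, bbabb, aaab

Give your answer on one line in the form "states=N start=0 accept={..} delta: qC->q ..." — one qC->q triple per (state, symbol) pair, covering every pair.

Fold the examples into a partial DFA from state 0: repeatedly fix the first undefined (state, symbol) met by the shortest-then-alphabetical prefix, trying targets in increasing order and rejecting any under which an Accept and a Reject string meet in one state with the same remainder; add a state when all current targets are rejected. Accepting states are where Accept strings end.
a: 0a undefined. 0a->0: no, aa/a meet in 0. Open state 1: 0a->1.
b: 0b undefined. 0b->0: no, abb/bbabb meet in 1 with "bb" left. 0b->1: ok.
aa: 1a undefined. 1a->0: no, baa/a meet in 1. 1a->1: no, baa/a meet in 1. Open state 2: 1a->2.
ab: 1b undefined. 1b->0: no, bbb/a meet in 1. 1b->1: no, bbb/a meet in 1. 1b->2: ok.
aaa: 2a undefined. 2a->0: no, abaa/a meet in 1. 2a->1: no, abaa/aaab meet in 2. 2a->2: no, abba/baaba meet in 2 with "ba" left. Open state 3: 2a->3.
abb: 2b undefined. 2b->0: no, abba/a meet in 1. 2b->1: no, bbb/a meet in 1. 2b->2: ok.
aaaa: 3a undefined. 3a->0: no, aaaaa/a meet in 1. 3a->1: no, abaa/a meet in 1. 3a->2: no, abaa/bbaab meet in 2. 3a->3: ok.
aaab: 3b undefined. 3b->0: ok.
All examples now run through 4 states with every (state, symbol) defined. Accept strings end in {2,3}, Reject strings end in {0,1}; accept={2,3}.

states=4 start=0 accept={2,3} delta: 0a->1 0b->1 1a->2 1b->2 2a->3 2b->2 3a->3 3b->0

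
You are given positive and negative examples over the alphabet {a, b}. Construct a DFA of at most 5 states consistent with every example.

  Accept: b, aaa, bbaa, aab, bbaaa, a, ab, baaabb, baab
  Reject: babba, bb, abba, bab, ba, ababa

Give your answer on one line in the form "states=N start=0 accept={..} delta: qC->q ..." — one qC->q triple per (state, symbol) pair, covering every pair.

State merging on the prefix tree: take the shortest (then alphabetical) example prefix whose next move is undefined and point that move at state 0, else 1, else 2, ...; a target is out if some Accept/Reject pair would then sit in one state with the same input left (inseparable). If every existing state is out, open a new one.
a: 0a undefined. 0a->0: ok.
b: 0b undefined. 0b->0: no, b/babba meet in 0. Open state 1: 0b->1.
ba: 1a undefined. 1a->0: no, b/bab meet in 1. 1a->1: no, b/ba meet in 1. Open state 2: 1a->2.
bb: 1b undefined. 1b->0: no, aaa/bb meet in 0. 1b->1: no, b/bb meet in 1. 1b->2: ok.
baa: 2a undefined. 2a->0: no, aaa/abba meet in 0. 2a->1: no, b/abba meet in 1. 2a->2: no, bbaa/bb meet in 2. Open state 3: 2a->3.
bab: 2b undefined. 2b->0: no, aaa/bab meet in 0. 2b->1: no, b/bab meet in 1. 2b->2: ok.
baaa: 3a undefined. 3a->0: no, baaabb/bb meet in 2. 3a->1: no, bbaaa/bb meet in 2. 3a->2: no, bbaa/bb meet in 2. 3a->3: no, bbaa/babba meet in 3. Open state 4: 3a->4.
baab: 3b undefined. 3b->0: ok.
baaab: 4b undefined. 4b->0: ok.
bbaaa: 4a undefined. 4a->0: ok.
All examples now run through 5 states with every (state, symbol) defined. Accept strings end in {0,1,4}, Reject strings end in {2,3}; accept={0,1,4}.

states=5 start=0 accept={0,1,4} delta: 0a->0 0b->1 1a->2 1b->2 2a->3 2b->2 3a->4 3b->0 4a->0 4b->0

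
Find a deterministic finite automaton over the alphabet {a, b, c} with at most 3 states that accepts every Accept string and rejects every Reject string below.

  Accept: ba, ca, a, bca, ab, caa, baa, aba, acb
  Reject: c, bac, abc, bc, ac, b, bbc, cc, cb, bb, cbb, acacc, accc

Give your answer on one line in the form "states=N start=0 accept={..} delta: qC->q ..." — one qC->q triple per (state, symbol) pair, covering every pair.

Grow the machine one transition at a time. Run the examples from 0; the earliest place one falls off (shortest prefix, ties alphabetical) gets sent to the lowest-numbered state that keeps every Accept/Reject pair distinguishable — a pair clashes when both reach the same state with identical unread suffix — and to a fresh state only if none does.
a: 0a undefined. 0a->0: no, ab/b meet in 0 with "b" left. Open state 1: 0a->1.
b: 0b undefined. 0b->0: ok.
c: 0c undefined. 0c->0: ok.
ab: 1b undefined. 1b->0: no, ab/c meet in 0. 1b->1: ok.
ac: 1c undefined. 1c->0: no, acb/c meet in 0. 1c->1: no, ba/bac meet in 1. Open state 2: 1c->2.
aba: 1a undefined. 1a->0: no, caa/c meet in 0. 1a->1: ok.
aca: 2a undefined. 2a->0: ok.
acb: 2b undefined. 2b->0: no, acb/c meet in 0. 2b->1: ok.
acc: 2c undefined. 2c->0: ok.
All examples now run through 3 states with every (state, symbol) defined. Accept strings end in {1}, Reject strings end in {0,2}; accept={1}.

states=3 start=0 accept={1} delta: 0a->1 0b->0 0c->0 1a->1 1b->1 1c->2 2a->0 2b->1 2c->0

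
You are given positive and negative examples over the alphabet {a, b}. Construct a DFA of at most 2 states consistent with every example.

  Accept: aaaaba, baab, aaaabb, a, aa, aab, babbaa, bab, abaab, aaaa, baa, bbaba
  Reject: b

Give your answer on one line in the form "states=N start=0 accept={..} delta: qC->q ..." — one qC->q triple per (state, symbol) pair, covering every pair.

states=2 start=0 accept={1} delta: 0a->1 0b->0 1a->1 1b->1

Grow the machine one transition at a time. Run the examples from 0; the earliest place one falls off (shortest prefix, ties alphabetical) gets sent to the lowest-numbered state that keeps every Accept/Reject pair distinguishable — a pair clashes when both reach the same state with identical unread suffix — and to a fresh state only if none does.
a: 0a undefined. 0a->0: no, aab/b meet in 0 with "b" left. Open state 1: 0a->1.
b: 0b undefined. 0b->0: ok.
aa: 1a undefined. 1a->0: no, baab/b meet in 0. 1a->1: ok.
ab: 1b undefined. 1b->0: no, baab/b meet in 0. 1b->1: ok.
All examples now run through 2 states with every (state, symbol) defined. Accept strings end in {1}, Reject strings end in {0}; accept={1}.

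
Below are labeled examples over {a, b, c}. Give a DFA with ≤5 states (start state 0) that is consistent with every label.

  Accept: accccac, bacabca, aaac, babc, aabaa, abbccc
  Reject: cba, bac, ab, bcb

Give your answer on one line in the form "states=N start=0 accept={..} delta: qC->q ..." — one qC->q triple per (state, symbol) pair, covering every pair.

states=3 start=0 accept={0} delta: 0a->0 0b->1 0c->0 1a->2 1b->0 1c->0 2a->0 2b->0 2c->1

Grow the machine one transition at a time. Run the examples from 0; the earliest place one falls off (shortest prefix, ties alphabetical) gets sent to the lowest-numbered state that keeps every Accept/Reject pair distinguishable — a pair clashes when both reach the same state with identical unread suffix — and to a fresh state only if none does.
a: 0a undefined. 0a->0: ok.
b: 0b undefined. 0b->0: no, aaac/bac meet in 0 with "c" left. Open state 1: 0b->1.
c: 0c undefined. 0c->0: ok.
ba: 1a undefined. 1a->0: no, accccac/cba meet in 0. 1a->1: no, aabaa/cba meet in 1. Open state 2: 1a->2.
bc: 1c undefined. 1c->0: ok.
abb: 1b undefined. 1b->0: ok.
bab: 2b undefined. 2b->0: ok.
bac: 2c undefined. 2c->0: no, accccac/bac meet in 0. 2c->1: ok.
aabaa: 2a undefined. 2a->0: ok.
All examples now run through 3 states with every (state, symbol) defined. Accept strings end in {0}, Reject strings end in {1,2}; accept={0}.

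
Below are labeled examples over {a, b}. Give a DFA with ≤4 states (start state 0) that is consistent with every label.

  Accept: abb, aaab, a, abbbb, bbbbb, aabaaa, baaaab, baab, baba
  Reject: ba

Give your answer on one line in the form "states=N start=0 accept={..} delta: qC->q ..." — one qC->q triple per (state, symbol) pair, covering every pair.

states=3 start=0 accept={0,1} delta: 0a->0 0b->1 1a->2 1b->0 2a->0 2b->0

State merging on the prefix tree: take the shortest (then alphabetical) example prefix whose next move is undefined and point that move at state 0, else 1, else 2, ...; a target is out if some Accept/Reject pair would then sit in one state with the same input left (inseparable). If every existing state is out, open a new one.
a: 0a undefined. 0a->0: ok.
b: 0b undefined. 0b->0: no, abb/ba meet in 0. Open state 1: 0b->1.
ba: 1a undefined. 1a->0: no, a/ba meet in 0. 1a->1: no, aaab/ba meet in 1. Open state 2: 1a->2.
bb: 1b undefined. 1b->0: ok.
baa: 2a undefined. 2a->0: ok.
bab: 2b undefined. 2b->0: ok.
All examples now run through 3 states with every (state, symbol) defined. Accept strings end in {0,1}, Reject strings end in {2}; accept={0,1}.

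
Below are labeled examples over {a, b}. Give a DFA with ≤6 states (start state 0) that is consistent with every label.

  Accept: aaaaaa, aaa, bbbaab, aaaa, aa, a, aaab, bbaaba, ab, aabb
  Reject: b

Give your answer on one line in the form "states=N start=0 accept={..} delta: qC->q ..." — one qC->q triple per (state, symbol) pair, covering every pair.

states=2 start=0 accept={1} delta: 0a->1 0b->0 1a->1 1b->1

Grow the machine one transition at a time. Run the examples from 0; the earliest place one falls off (shortest prefix, ties alphabetical) gets sent to the lowest-numbered state that keeps every Accept/Reject pair distinguishable — a pair clashes when both reach the same state with identical unread suffix — and to a fresh state only if none does.
a: 0a undefined. 0a->0: no, aaab/b meet in 0 with "b" left. Open state 1: 0a->1.
b: 0b undefined. 0b->0: ok.
aa: 1a undefined. 1a->0: no, aaaaaa/b meet in 0. 1a->1: ok.
ab: 1b undefined. 1b->0: no, bbbaab/b meet in 0. 1b->1: ok.
All examples now run through 2 states with every (state, symbol) defined. Accept strings end in {1}, Reject strings end in {0}; accept={1}.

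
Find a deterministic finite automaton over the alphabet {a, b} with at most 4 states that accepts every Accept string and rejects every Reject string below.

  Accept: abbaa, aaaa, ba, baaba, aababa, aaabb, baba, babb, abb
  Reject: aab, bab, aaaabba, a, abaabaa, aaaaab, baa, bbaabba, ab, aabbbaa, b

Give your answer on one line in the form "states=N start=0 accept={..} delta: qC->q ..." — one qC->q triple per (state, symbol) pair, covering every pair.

Fold the examples into a partial DFA from state 0: repeatedly fix the first undefined (state, symbol) met by the shortest-then-alphabetical prefix, trying targets in increasing order and rejecting any under which an Accept and a Reject string meet in one state with the same remainder; add a state when all current targets are rejected. Accepting states are where Accept strings end.
a: 0a undefined. 0a->0: no, aaaa/a meet in 0. Open state 1: 0a->1.
b: 0b undefined. 0b->0: no, ba/a meet in 1. 0b->1: ok.
aa: 1a undefined. 1a->0: no, abbaa/aabbbaa meet in 1 with "bbaa" left. 1a->1: no, aaaa/a meet in 1. Open state 2: 1a->2.
ab: 1b undefined. 1b->0: no, abbaa/baa meet in 2 with "a" left. 1b->1: no, abbaa/baa meet in 2 with "a" left. 1b->2: no, ba/ab meet in 2. Open state 3: 1b->3.
aaa: 2a undefined. 2a->0: no, aaaa/a meet in 1. 2a->1: ok.
aab: 2b undefined. 2b->0: no, aaaa/aaaabba meet in 2. 2b->1: no, abbaa/aabbbaa meet in 3 with "baa" left. 2b->2: no, aaaa/aab meet in 2. 2b->3: ok.
aba: 3a undefined. 3a->0: ok.
abb: 3b undefined. 3b->0: ok.
All examples now run through 4 states with every (state, symbol) defined. Accept strings end in {0,2}, Reject strings end in {1,3}; accept={0,2}.

states=4 start=0 accept={0,2} delta: 0a->1 0b->1 1a->2 1b->3 2a->1 2b->3 3a->0 3b->0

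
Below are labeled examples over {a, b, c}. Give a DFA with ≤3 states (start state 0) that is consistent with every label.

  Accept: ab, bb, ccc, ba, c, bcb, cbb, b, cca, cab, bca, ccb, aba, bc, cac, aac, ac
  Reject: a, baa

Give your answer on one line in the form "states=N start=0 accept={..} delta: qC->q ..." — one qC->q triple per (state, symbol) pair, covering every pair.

State merging on the prefix tree: take the shortest (then alphabetical) example prefix whose next move is undefined and point that move at state 0, else 1, else 2, ...; a target is out if some Accept/Reject pair would then sit in one state with the same input left (inseparable). If every existing state is out, open a new one.
a: 0a undefined. 0a->0: ok.
b: 0b undefined. 0b->0: no, ab/a meet in 0. Open state 1: 0b->1.
c: 0c undefined. 0c->0: no, ccc/a meet in 0. 0c->1: ok.
ba: 1a undefined. 1a->0: no, ba/a meet in 0. 1a->1: no, ab/baa meet in 1. Open state 2: 1a->2.
bb: 1b undefined. 1b->0: no, bb/a meet in 0. 1b->1: ok.
bc: 1c undefined. 1c->0: no, cca/a meet in 0. 1c->1: ok.
baa: 2a undefined. 2a->0: ok.
cab: 2b undefined. 2b->0: no, cab/a meet in 0. 2b->1: ok.
cac: 2c undefined. 2c->0: no, cac/a meet in 0. 2c->1: ok.
All examples now run through 3 states with every (state, symbol) defined. Accept strings end in {1,2}, Reject strings end in {0}; accept={1,2}.

states=3 start=0 accept={1,2} delta: 0a->0 0b->1 0c->1 1a->2 1b->1 1c->1 2a->0 2b->1 2c->1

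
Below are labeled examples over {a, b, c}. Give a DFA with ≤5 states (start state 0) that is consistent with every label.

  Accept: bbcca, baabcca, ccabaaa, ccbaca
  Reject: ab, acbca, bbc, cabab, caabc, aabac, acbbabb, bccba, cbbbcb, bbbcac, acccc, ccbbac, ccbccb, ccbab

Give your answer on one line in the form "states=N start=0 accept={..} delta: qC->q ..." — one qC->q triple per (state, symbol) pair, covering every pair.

states=5 start=0 accept={2} delta: 0a->0 0b->0 0c->1 1a->0 1b->0 1c->2 2a->2 2b->3 2c->0 3a->4 3b->0 3c->0 4a->2 4b->0 4c->2

Fold the examples into a partial DFA from state 0: repeatedly fix the first undefined (state, symbol) met by the shortest-then-alphabetical prefix, trying targets in increasing order and rejecting any under which an Accept and a Reject string meet in one state with the same remainder; add a state when all current targets are rejected. Accepting states are where Accept strings end.
a: 0a undefined. 0a->0: ok.
b: 0b undefined. 0b->0: ok.
c: 0c undefined. 0c->0: no, bbcca/ab meet in 0. Open state 1: 0c->1.
ca: 1a undefined. 1a->0: ok.
cb: 1b undefined. 1b->0: ok.
cc: 1c undefined. 1c->0: no, bbcca/ab meet in 0. 1c->1: no, bbcca/ab meet in 0. Open state 2: 1c->2.
cca: 2a undefined. 2a->0: no, bbcca/ab meet in 0. 2a->1: no, bbcca/bbc meet in 1. 2a->2: ok.
ccb: 2b undefined. 2b->0: no, ccabaaa/ab meet in 0. 2b->1: no, ccabaaa/ab meet in 0. 2b->2: no, bbcca/bccba meet in 2. Open state 3: 2b->3.
accc: 2c undefined. 2c->0: ok.
ccba: 3a undefined. 3a->0: no, ccabaaa/ab meet in 0. 3a->1: no, ccabaaa/ab meet in 0. 3a->2: no, bbcca/bccba meet in 2. 3a->3: no, ccabaaa/bccba meet in 3. Open state 4: 3a->4.
ccbb: 3b undefined. 3b->0: ok.
ccbc: 3c undefined. 3c->0: ok.
ccbab: 4b undefined. 4b->0: ok.
ccbac: 4c undefined. 4c->0: no, ccbaca/ab meet in 0. 4c->1: no, ccbaca/ab meet in 0. 4c->2: ok.
ccabaa: 4a undefined. 4a->0: no, ccabaaa/ab meet in 0. 4a->1: no, ccabaaa/ab meet in 0. 4a->2: ok.
All examples now run through 5 states with every (state, symbol) defined. Accept strings end in {2}, Reject strings end in {0,1,4}; accept={2}.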